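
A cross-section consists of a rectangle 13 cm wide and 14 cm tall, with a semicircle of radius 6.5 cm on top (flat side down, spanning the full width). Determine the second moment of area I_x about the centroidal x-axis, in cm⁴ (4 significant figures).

Split into non-overlapping primitives; take the origin at the lower-left of the bounding box.
Rectangular body: 13 × 14, A = 182 cm², y = 7 cm, Ī = 2972.67 cm⁴.
Semicircular cap: semicircle r = 6.5, A = 66.3661 cm², y = 16.7587 cm, Ī = 195.923 cm⁴.
Centroid: ȳ = ΣA·y / ΣA = 9.60763 cm.
Transfer each piece to the centroidal x-axis using Ī + A·d² with d = y − 9.60763:
  rectangular body: d = -2.60763 cm → contributes +4210.22 cm⁴
  semicircular cap: d = 7.15106 cm → contributes +3589.73 cm⁴
Total I = 7799.95 cm⁴.

I_x ≈ 7800 cm⁴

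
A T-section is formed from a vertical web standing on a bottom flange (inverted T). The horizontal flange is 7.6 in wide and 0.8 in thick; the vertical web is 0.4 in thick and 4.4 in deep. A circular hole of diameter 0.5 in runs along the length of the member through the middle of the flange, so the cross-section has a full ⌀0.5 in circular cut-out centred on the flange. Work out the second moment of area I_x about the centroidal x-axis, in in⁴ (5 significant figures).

I_x ≈ 12.319 in⁴

Break the section into simple shapes (no overlaps), measuring from the bottom-left corner of the bounding box.
Flange: 7.6 × 0.8, A = 6.08 in², y = 0.4 in, Ī = 0.3242667 in⁴.
Web: 0.4 × 4.4, A = 1.76 in², y = 3 in, Ī = 2.839467 in⁴.
Hole (subtracted): ⌀0.5, A = 0.1963495 in², y = 0.4 in, Ī = 0.003067962 in⁴.
Centroid: ȳ = ΣA·y / ΣA = 0.9986668 in.
Transfer each piece to the centroidal x-axis using Ī + A·d² with d = y − 0.9986668:
  flange: d = -0.5986668 in → contributes +2.503351 in⁴
  web: d = 2.001333 in → contributes +9.888855 in⁴
  hole: d = -0.5986668 in → contributes −0.07344002 in⁴
Total I = 12.31877 in⁴.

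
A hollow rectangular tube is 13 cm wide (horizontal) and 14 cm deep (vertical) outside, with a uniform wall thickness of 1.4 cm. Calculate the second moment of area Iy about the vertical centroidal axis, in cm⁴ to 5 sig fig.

Split into non-overlapping primitives; take the origin at the lower-left of the bounding box.
Outer rectangle: 13 × 14, A = 182 cm², x = 6.5 cm, Ī = 2563.167 cm⁴.
Inner void (subtracted): 10.2 × 11.2, A = 114.24 cm², x = 6.5 cm, Ī = 990.4608 cm⁴.
By symmetry the centroid is at mid-width, x̄ = 6.5 cm.
All pieces are centred on the vertical centroidal axis, so I = ΣĪ (holes subtracted) = 1572.706 cm⁴.

Iy ≈ 1572.7 cm⁴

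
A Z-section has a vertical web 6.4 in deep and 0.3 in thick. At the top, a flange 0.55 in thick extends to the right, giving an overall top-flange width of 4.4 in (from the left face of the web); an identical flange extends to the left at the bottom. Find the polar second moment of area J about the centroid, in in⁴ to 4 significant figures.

J ≈ 73.41 in⁴

Treat the section as a set of non-overlapping primitives; coordinates are from the bounding-box lower-left.
Web: 0.3 × 6.4, A = 1.92 in², y = 3.2 in, Ī = 6.5536 in⁴.
Top flange (beyond web): 4.1 × 0.55, A = 2.255 in², y = 6.125 in, Ī = 0.0568448 in⁴.
Bottom flange (beyond web): 4.1 × 0.55, A = 2.255 in², y = 0.275 in, Ī = 0.0568448 in⁴.
Centroid: ȳ = ΣA·y / ΣA = 3.2 in.
Transfer each piece to the centroidal x-axis using Ī + A·d² with d = y − 3.2:
  web: d = 0 in → contributes +6.5536 in⁴
  top flange (beyond web): d = 2.925 in → contributes +19.3498 in⁴
  bottom flange (beyond web): d = -2.925 in → contributes +19.3498 in⁴
Total I = 45.2532 in⁴.
For the y-axis: x̄ = 4.25 in.
Repeating about the centroidal y-axis gives I_y = 28.1606 in⁴.
Polar second moment: J = I_x + I_y = 73.4137 in⁴.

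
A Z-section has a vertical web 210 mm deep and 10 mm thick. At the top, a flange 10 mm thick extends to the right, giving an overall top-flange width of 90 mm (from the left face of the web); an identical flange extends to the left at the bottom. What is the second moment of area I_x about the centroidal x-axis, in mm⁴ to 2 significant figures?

I_x ≈ 2.4 × 10⁷ mm⁴

Split into non-overlapping primitives; take the origin at the lower-left of the bounding box.
Web: 10 × 210, A = 2 100 mm², y = 105 mm, Ī = 7 717 500 mm⁴.
Top flange (beyond web): 80 × 10, A = 800 mm², y = 205 mm, Ī = 6 667 mm⁴.
Bottom flange (beyond web): 80 × 10, A = 800 mm², y = 5 mm, Ī = 6 667 mm⁴.
Centroid: ȳ = ΣA·y / ΣA = 105 mm.
Transfer each piece to the centroidal x-axis using Ī + A·d² with d = y − 105:
  web: d = 0 mm → contributes +7 717 500 mm⁴
  top flange (beyond web): d = 100 mm → contributes +8 006 667 mm⁴
  bottom flange (beyond web): d = -100 mm → contributes +8 006 667 mm⁴
Total I = 23 730 833 mm⁴.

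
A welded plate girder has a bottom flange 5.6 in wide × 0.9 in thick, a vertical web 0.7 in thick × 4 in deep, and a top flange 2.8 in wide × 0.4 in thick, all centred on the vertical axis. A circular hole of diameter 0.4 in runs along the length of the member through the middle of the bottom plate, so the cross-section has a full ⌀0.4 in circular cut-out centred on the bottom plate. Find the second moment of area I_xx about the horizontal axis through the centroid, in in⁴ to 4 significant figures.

Break the section into simple shapes (no overlaps), measuring from the bottom-left corner of the bounding box.
Bottom plate: 5.6 × 0.9, A = 5.04 in², y = 0.45 in, Ī = 0.3402 in⁴.
Web plate: 0.7 × 4, A = 2.8 in², y = 2.9 in, Ī = 3.73333 in⁴.
Top plate: 2.8 × 0.4, A = 1.12 in², y = 5.1 in, Ī = 0.0149333 in⁴.
Hole (subtracted): ⌀0.4, A = 0.125664 in², y = 0.45 in, Ī = 0.00125664 in⁴.
Centroid: ȳ = ΣA·y / ΣA = 1.81603 in.
Transfer each piece to the horizontal axis through the centroid using Ī + A·d² with d = y − 1.81603:
  bottom plate: d = -1.36603 in → contributes +9.74508 in⁴
  web plate: d = 1.08397 in → contributes +7.02329 in⁴
  top plate: d = 3.28397 in → contributes +12.0935 in⁴
  hole: d = -1.36603 in → contributes −0.235751 in⁴
Total I = 28.6261 in⁴.

I_xx ≈ 28.63 in⁴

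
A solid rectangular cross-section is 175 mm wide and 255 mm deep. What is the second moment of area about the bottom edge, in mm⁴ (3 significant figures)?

I_base ≈ 9.67 × 10⁸ mm⁴

The section: 175 × 255, A = 44 625 mm², y = 127.5 mm, Ī = 241 811 719 mm⁴.
Transfer it to the bottom edge using Ī + A·d² with d = y − 0:
  the section: d = 127.5 mm → contributes +967 246 875 mm⁴
Total I = 967 246 875 mm⁴.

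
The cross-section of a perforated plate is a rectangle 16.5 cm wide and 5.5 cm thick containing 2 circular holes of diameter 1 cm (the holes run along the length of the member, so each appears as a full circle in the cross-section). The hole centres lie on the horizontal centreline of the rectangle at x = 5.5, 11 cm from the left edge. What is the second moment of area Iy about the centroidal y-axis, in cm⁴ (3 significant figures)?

Iy ≈ 2050 cm⁴

Treat the section as a set of non-overlapping primitives; coordinates are from the bounding-box lower-left.
Plate: 16.5 × 5.5, A = 90.75 cm², x = 8.25 cm, Ī = 2058.9 cm⁴.
Hole 1 (subtracted): ⌀1, A = 0.7854 cm², x = 5.5 cm, Ī = 0.049087 cm⁴.
Hole 2 (subtracted): ⌀1, A = 0.7854 cm², x = 11 cm, Ī = 0.049087 cm⁴.
By symmetry the centroid is at mid-width, x̄ = 8.25 cm.
Transfer each piece to the centroidal y-axis using Ī + A·d² with d = x − 8.25:
  plate: d = 0 cm → contributes +2058.9 cm⁴
  hole 1: d = -2.75 cm → contributes −5.9887 cm⁴
  hole 2: d = 2.75 cm → contributes −5.9887 cm⁴
Total I = 2046.9 cm⁴.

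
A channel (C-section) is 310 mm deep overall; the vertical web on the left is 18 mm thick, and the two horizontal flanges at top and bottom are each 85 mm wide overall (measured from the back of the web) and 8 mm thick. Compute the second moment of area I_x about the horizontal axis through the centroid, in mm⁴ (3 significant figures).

I_x ≈ 6.91 × 10⁷ mm⁴

Treat the section as a set of non-overlapping primitives; coordinates are from the bounding-box lower-left.
Web: 18 × 310, A = 5 580 mm², y = 155 mm, Ī = 44 686 500 mm⁴.
Top flange (beyond web): 67 × 8, A = 536 mm², y = 306 mm, Ī = 2858.7 mm⁴.
Bottom flange (beyond web): 67 × 8, A = 536 mm², y = 4 mm, Ī = 2858.7 mm⁴.
By symmetry the centroid is at mid-height, ȳ = 155 mm.
Transfer each piece to the horizontal axis through the centroid using Ī + A·d² with d = y − 155:
  web: d = 0 mm → contributes +44 686 500 mm⁴
  top flange (beyond web): d = 151 mm → contributes +12 224 195 mm⁴
  bottom flange (beyond web): d = -151 mm → contributes +12 224 195 mm⁴
Total I = 69 134 889 mm⁴.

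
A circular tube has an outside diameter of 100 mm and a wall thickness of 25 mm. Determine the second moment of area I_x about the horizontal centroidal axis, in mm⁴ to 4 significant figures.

Treat the section as a set of non-overlapping primitives; coordinates are from the bounding-box lower-left.
Outer circle: ⌀100, A = 7853.98 mm², y = 50 mm, Ī = 4 908 739 mm⁴.
Bore (subtracted): ⌀50, A = 1963.5 mm², y = 50 mm, Ī = 306 796 mm⁴.
By symmetry the centroid is at mid-height, ȳ = 50 mm.
All pieces are centred on the horizontal centroidal axis, so I = ΣĪ (holes subtracted) = 4 601 942 mm⁴.

I_x ≈ 4.602 × 10⁶ mm⁴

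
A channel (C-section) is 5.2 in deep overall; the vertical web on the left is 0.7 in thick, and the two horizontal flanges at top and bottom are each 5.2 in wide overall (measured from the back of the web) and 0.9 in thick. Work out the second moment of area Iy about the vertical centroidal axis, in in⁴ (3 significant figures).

Decompose the section into non-overlapping parts with the origin at the bottom-left of its bounding rectangle.
Web: 0.7 × 5.2, A = 3.64 in², x = 0.35 in, Ī = 0.14863 in⁴.
Top flange (beyond web): 4.5 × 0.9, A = 4.05 in², x = 2.95 in, Ī = 6.8344 in⁴.
Bottom flange (beyond web): 4.5 × 0.9, A = 4.05 in², x = 2.95 in, Ī = 6.8344 in⁴.
Centroid: x̄ = ΣA·x / ΣA = 2.1439 in.
Transfer each piece to the vertical centroidal axis using Ī + A·d² with d = x − 2.1439:
  web: d = -1.7939 in → contributes +11.862 in⁴
  top flange (beyond web): d = 0.80613 in → contributes +9.4663 in⁴
  bottom flange (beyond web): d = 0.80613 in → contributes +9.4663 in⁴
Total I = 30.795 in⁴.

Iy ≈ 30.8 in⁴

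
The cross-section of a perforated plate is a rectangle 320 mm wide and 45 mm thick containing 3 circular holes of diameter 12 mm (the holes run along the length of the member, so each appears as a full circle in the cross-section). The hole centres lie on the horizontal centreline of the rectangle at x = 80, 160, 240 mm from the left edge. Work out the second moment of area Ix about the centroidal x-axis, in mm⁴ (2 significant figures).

Ix ≈ 2.4 × 10⁶ mm⁴

Break the section into simple shapes (no overlaps), measuring from the bottom-left corner of the bounding box.
Plate: 320 × 45, A = 14 400 mm², y = 22.5 mm, Ī = 2 430 000 mm⁴.
Hole 1 (subtracted): ⌀12, A = 113.1 mm², y = 22.5 mm, Ī = 1 018 mm⁴.
Hole 2 (subtracted): ⌀12, A = 113.1 mm², y = 22.5 mm, Ī = 1 018 mm⁴.
Hole 3 (subtracted): ⌀12, A = 113.1 mm², y = 22.5 mm, Ī = 1 018 mm⁴.
By symmetry the centroid is at mid-height, ȳ = 22.5 mm.
All pieces are centred on the centroidal x-axis, so I = ΣĪ (holes subtracted) = 2 426 946 mm⁴.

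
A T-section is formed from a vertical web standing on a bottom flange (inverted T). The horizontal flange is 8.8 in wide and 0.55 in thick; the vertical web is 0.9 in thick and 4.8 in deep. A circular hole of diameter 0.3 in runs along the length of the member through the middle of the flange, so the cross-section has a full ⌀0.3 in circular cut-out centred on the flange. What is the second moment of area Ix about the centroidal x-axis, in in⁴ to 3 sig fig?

Ix ≈ 24.6 in⁴

Treat the section as a set of non-overlapping primitives; coordinates are from the bounding-box lower-left.
Flange: 8.8 × 0.55, A = 4.84 in², y = 0.275 in, Ī = 0.12201 in⁴.
Web: 0.9 × 4.8, A = 4.32 in², y = 2.95 in, Ī = 8.2944 in⁴.
Hole (subtracted): ⌀0.3, A = 0.070686 in², y = 0.275 in, Ī = 0.00039761 in⁴.
Centroid: ȳ = ΣA·y / ΣA = 1.5464 in.
Transfer each piece to the centroidal x-axis using Ī + A·d² with d = y − 1.5464:
  flange: d = -1.2714 in → contributes +7.9455 in⁴
  web: d = 1.4036 in → contributes +16.805 in⁴
  hole: d = -1.2714 in → contributes −0.11466 in⁴
Total I = 24.636 in⁴.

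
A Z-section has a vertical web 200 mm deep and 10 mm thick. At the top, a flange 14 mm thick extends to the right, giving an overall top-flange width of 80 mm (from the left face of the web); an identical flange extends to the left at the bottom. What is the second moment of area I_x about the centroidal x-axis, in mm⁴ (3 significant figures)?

Treat the section as a set of non-overlapping primitives; coordinates are from the bounding-box lower-left.
Web: 10 × 200, A = 2 000 mm², y = 100 mm, Ī = 6 666 667 mm⁴.
Top flange (beyond web): 70 × 14, A = 980 mm², y = 193 mm, Ī = 16 007 mm⁴.
Bottom flange (beyond web): 70 × 14, A = 980 mm², y = 7 mm, Ī = 16 007 mm⁴.
Centroid: ȳ = ΣA·y / ΣA = 100 mm.
Transfer each piece to the centroidal x-axis using Ī + A·d² with d = y − 100:
  web: d = 0 mm → contributes +6 666 667 mm⁴
  top flange (beyond web): d = 93 mm → contributes +8 492 027 mm⁴
  bottom flange (beyond web): d = -93 mm → contributes +8 492 027 mm⁴
Total I = 23 650 720 mm⁴.

I_x ≈ 2.37 × 10⁷ mm⁴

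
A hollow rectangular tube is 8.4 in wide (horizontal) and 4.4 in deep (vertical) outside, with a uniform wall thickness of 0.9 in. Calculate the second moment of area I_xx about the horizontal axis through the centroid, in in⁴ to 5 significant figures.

I_xx ≈ 49.962 in⁴

Break the section into simple shapes (no overlaps), measuring from the bottom-left corner of the bounding box.
Outer rectangle: 8.4 × 4.4, A = 36.96 in², y = 2.2 in, Ī = 59.6288 in⁴.
Inner void (subtracted): 6.6 × 2.6, A = 17.16 in², y = 2.2 in, Ī = 9.6668 in⁴.
By symmetry the centroid is at mid-height, ȳ = 2.2 in.
All pieces are centred on the horizontal axis through the centroid, so I = ΣĪ (holes subtracted) = 49.962 in⁴.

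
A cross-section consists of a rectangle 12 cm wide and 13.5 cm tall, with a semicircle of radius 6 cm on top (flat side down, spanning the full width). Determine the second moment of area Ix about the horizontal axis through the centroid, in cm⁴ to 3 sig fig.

Decompose the section into non-overlapping parts with the origin at the bottom-left of its bounding rectangle.
Rectangular body: 12 × 13.5, A = 162 cm², y = 6.75 cm, Ī = 2460.4 cm⁴.
Semicircular cap: semicircle r = 6, A = 56.549 cm², y = 16.046 cm, Ī = 142.25 cm⁴.
Centroid: ȳ = ΣA·y / ΣA = 9.1554 cm.
Transfer each piece to the horizontal axis through the centroid using Ī + A·d² with d = y − 9.1554:
  rectangular body: d = -2.4054 cm → contributes +3397.7 cm⁴
  semicircular cap: d = 6.891 cm → contributes +2827.5 cm⁴
Total I = 6225.3 cm⁴.

Ix ≈ 6230 cm⁴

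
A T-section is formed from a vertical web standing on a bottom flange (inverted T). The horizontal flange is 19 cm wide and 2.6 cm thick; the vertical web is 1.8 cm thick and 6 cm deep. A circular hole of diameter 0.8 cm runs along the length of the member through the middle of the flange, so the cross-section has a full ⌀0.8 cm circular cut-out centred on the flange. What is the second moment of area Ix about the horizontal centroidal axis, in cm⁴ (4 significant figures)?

Ix ≈ 223.8 cm⁴

Decompose the section into non-overlapping parts with the origin at the bottom-left of its bounding rectangle.
Flange: 19 × 2.6, A = 49.4 cm², y = 1.3 cm, Ī = 27.8287 cm⁴.
Web: 1.8 × 6, A = 10.8 cm², y = 5.6 cm, Ī = 32.4 cm⁴.
Hole (subtracted): ⌀0.8, A = 0.502655 cm², y = 1.3 cm, Ī = 0.0201062 cm⁴.
Centroid: ȳ = ΣA·y / ΣA = 2.07792 cm.
Transfer each piece to the horizontal centroidal axis using Ī + A·d² with d = y − 2.07792:
  flange: d = -0.777924 cm → contributes +57.7239 cm⁴
  web: d = 3.52208 cm → contributes +166.374 cm⁴
  hole: d = -0.777924 cm → contributes −0.324296 cm⁴
Total I = 223.774 cm⁴.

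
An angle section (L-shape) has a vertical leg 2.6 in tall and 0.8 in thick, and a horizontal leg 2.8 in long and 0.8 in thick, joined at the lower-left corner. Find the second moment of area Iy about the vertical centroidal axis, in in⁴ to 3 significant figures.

Split into non-overlapping primitives; take the origin at the lower-left of the bounding box.
Vertical leg: 0.8 × 2.6, A = 2.08 in², x = 0.4 in, Ī = 0.11093 in⁴.
Horizontal leg (remainder): 2 × 0.8, A = 1.6 in², x = 1.8 in, Ī = 0.53333 in⁴.
Centroid: x̄ = ΣA·x / ΣA = 1.0087 in.
Transfer each piece to the vertical centroidal axis using Ī + A·d² with d = x − 1.0087:
  vertical leg: d = -0.6087 in → contributes +0.88159 in⁴
  horizontal leg (remainder): d = 0.7913 in → contributes +1.5352 in⁴
Total I = 2.4168 in⁴.

Iy ≈ 2.42 in⁴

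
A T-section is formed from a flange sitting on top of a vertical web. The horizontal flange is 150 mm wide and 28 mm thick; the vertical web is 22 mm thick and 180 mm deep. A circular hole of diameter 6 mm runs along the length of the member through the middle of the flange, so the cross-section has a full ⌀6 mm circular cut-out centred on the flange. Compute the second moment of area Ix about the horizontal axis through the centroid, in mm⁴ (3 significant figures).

Treat the section as a set of non-overlapping primitives; coordinates are from the bounding-box lower-left.
Flange: 150 × 28, A = 4 200 mm², y = 194 mm, Ī = 274 400 mm⁴.
Web: 22 × 180, A = 3 960 mm², y = 90 mm, Ī = 10 692 000 mm⁴.
Hole (subtracted): ⌀6, A = 28.274 mm², y = 194 mm, Ī = 63.617 mm⁴.
Centroid: ȳ = ΣA·y / ΣA = 143.35 mm.
Transfer each piece to the horizontal axis through the centroid using Ī + A·d² with d = y − 143.35:
  flange: d = 50.646 mm → contributes +11 047 505 mm⁴
  web: d = -53.354 mm → contributes +21 964 699 mm⁴
  hole: d = 50.646 mm → contributes −72 588 mm⁴
Total I = 32 939 616 mm⁴.

Ix ≈ 3.29 × 10⁷ mm⁴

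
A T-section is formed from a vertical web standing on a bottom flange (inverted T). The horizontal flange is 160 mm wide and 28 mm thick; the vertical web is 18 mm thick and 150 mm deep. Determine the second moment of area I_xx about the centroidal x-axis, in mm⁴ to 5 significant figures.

Break the section into simple shapes (no overlaps), measuring from the bottom-left corner of the bounding box.
Flange: 160 × 28, A = 4 480 mm², y = 14 mm, Ī = 292693.3 mm⁴.
Web: 18 × 150, A = 2 700 mm², y = 103 mm, Ī = 5 062 500 mm⁴.
Centroid: ȳ = ΣA·y / ΣA = 47.46797 mm.
Transfer each piece to the centroidal x-axis using Ī + A·d² with d = y − 47.46797:
  flange: d = -33.46797 mm → contributes +5 310 763 mm⁴
  web: d = 55.53203 mm → contributes +13 388 778 mm⁴
Total I = 18 699 541 mm⁴.

I_xx ≈ 1.8700 × 10⁷ mm⁴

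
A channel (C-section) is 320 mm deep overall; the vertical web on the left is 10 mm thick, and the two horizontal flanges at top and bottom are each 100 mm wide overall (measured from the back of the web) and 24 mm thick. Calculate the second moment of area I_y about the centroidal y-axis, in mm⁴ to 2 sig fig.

I_y ≈ 7.5 × 10⁶ mm⁴

Decompose the section into non-overlapping parts with the origin at the bottom-left of its bounding rectangle.
Web: 10 × 320, A = 3 200 mm², x = 5 mm, Ī = 26 667 mm⁴.
Top flange (beyond web): 90 × 24, A = 2 160 mm², x = 55 mm, Ī = 1 458 000 mm⁴.
Bottom flange (beyond web): 90 × 24, A = 2 160 mm², x = 55 mm, Ī = 1 458 000 mm⁴.
Centroid: x̄ = ΣA·x / ΣA = 33.72 mm.
Transfer each piece to the centroidal y-axis using Ī + A·d² with d = x − 33.72:
  web: d = -28.72 mm → contributes +2 666 775 mm⁴
  top flange (beyond web): d = 21.28 mm → contributes +2 435 818 mm⁴
  bottom flange (beyond web): d = 21.28 mm → contributes +2 435 818 mm⁴
Total I = 7 538 411 mm⁴.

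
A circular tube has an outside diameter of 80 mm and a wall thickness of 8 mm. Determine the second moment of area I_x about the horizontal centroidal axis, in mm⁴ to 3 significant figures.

Split into non-overlapping primitives; take the origin at the lower-left of the bounding box.
Outer circle: ⌀80, A = 5026.5 mm², y = 40 mm, Ī = 2 010 619 mm⁴.
Bore (subtracted): ⌀64, A = 3 217 mm², y = 40 mm, Ī = 823 550 mm⁴.
By symmetry the centroid is at mid-height, ȳ = 40 mm.
All pieces are centred on the horizontal centroidal axis, so I = ΣĪ (holes subtracted) = 1 187 070 mm⁴.

I_x ≈ 1.19 × 10⁶ mm⁴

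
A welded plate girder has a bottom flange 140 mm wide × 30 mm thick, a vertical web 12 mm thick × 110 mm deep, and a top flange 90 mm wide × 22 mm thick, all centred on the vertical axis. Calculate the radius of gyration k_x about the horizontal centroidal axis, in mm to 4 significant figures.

k_x ≈ 60.41 mm

Break the section into simple shapes (no overlaps), measuring from the bottom-left corner of the bounding box.
Bottom plate: 140 × 30, A = 4 200 mm², y = 15 mm, Ī = 315 000 mm⁴.
Web plate: 12 × 110, A = 1 320 mm², y = 85 mm, Ī = 1 331 000 mm⁴.
Top plate: 90 × 22, A = 1 980 mm², y = 151 mm, Ī = 79 860 mm⁴.
Centroid: ȳ = ΣA·y / ΣA = 63.224 mm.
Transfer each piece to the horizontal centroidal axis using Ī + A·d² with d = y − 63.224:
  bottom plate: d = -48.224 mm → contributes +10 082 328 mm⁴
  web plate: d = 21.776 mm → contributes +1 956 936 mm⁴
  top plate: d = 87.776 mm → contributes +15 335 020 mm⁴
Total I = 27 374 284 mm⁴.
Radius of gyration: k = √(I/A) = √(27 374 284 / 7 500) = 60.4144 mm.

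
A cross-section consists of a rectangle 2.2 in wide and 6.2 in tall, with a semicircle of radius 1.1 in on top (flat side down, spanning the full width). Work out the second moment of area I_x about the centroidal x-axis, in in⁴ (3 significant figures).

Break the section into simple shapes (no overlaps), measuring from the bottom-left corner of the bounding box.
Rectangular body: 2.2 × 6.2, A = 13.64 in², y = 3.1 in, Ī = 43.693 in⁴.
Semicircular cap: semicircle r = 1.1, A = 1.9007 in², y = 6.6669 in, Ī = 0.1607 in⁴.
Centroid: ȳ = ΣA·y / ΣA = 3.5362 in.
Transfer each piece to the centroidal x-axis using Ī + A·d² with d = y − 3.5362:
  rectangular body: d = -0.43624 in → contributes +46.289 in⁴
  semicircular cap: d = 3.1306 in → contributes +18.789 in⁴
Total I = 65.078 in⁴.

I_x ≈ 65.1 in⁴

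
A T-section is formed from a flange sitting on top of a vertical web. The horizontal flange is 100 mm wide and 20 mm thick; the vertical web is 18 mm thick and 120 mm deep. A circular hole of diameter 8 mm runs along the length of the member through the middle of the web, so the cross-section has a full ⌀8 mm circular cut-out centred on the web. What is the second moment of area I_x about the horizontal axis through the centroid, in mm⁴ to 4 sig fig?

Treat the section as a set of non-overlapping primitives; coordinates are from the bounding-box lower-left.
Flange: 100 × 20, A = 2 000 mm², y = 130 mm, Ī = 66666.7 mm⁴.
Web: 18 × 120, A = 2 160 mm², y = 60 mm, Ī = 2 592 000 mm⁴.
Hole (subtracted): ⌀8, A = 50.2655 mm², y = 60 mm, Ī = 201.062 mm⁴.
Centroid: ȳ = ΣA·y / ΣA = 94.0655 mm.
Transfer each piece to the horizontal axis through the centroid using Ī + A·d² with d = y − 94.0655:
  flange: d = 35.9345 mm → contributes +2 649 249 mm⁴
  web: d = -34.0655 mm → contributes +5 098 584 mm⁴
  hole: d = -34.0655 mm → contributes −58531.9 mm⁴
Total I = 7 689 301 mm⁴.

I_x ≈ 7.689 × 10⁶ mm⁴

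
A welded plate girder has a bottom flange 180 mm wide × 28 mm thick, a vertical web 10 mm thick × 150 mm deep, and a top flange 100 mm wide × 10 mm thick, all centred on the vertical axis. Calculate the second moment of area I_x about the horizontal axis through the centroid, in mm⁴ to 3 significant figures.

I_x ≈ 3.15 × 10⁷ mm⁴

Decompose the section into non-overlapping parts with the origin at the bottom-left of its bounding rectangle.
Bottom plate: 180 × 28, A = 5 040 mm², y = 14 mm, Ī = 329 280 mm⁴.
Web plate: 10 × 150, A = 1 500 mm², y = 103 mm, Ī = 2 812 500 mm⁴.
Top plate: 100 × 10, A = 1 000 mm², y = 183 mm, Ī = 8333.3 mm⁴.
Centroid: ȳ = ΣA·y / ΣA = 54.119 mm.
Transfer each piece to the horizontal axis through the centroid using Ī + A·d² with d = y − 54.119:
  bottom plate: d = -40.119 mm → contributes +8 441 479 mm⁴
  web plate: d = 48.881 mm → contributes +6 396 475 mm⁴
  top plate: d = 128.88 mm → contributes +16 618 552 mm⁴
Total I = 31 456 506 mm⁴.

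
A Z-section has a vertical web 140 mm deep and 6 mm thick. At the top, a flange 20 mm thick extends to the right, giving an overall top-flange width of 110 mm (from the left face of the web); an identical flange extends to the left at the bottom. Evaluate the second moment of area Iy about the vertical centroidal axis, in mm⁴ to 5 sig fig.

Treat the section as a set of non-overlapping primitives; coordinates are from the bounding-box lower-left.
Web: 6 × 140, A = 840 mm², x = 107 mm, Ī = 2 520 mm⁴.
Top flange (beyond web): 104 × 20, A = 2 080 mm², x = 162 mm, Ī = 1 874 773 mm⁴.
Bottom flange (beyond web): 104 × 20, A = 2 080 mm², x = 52 mm, Ī = 1 874 773 mm⁴.
Centroid: x̄ = ΣA·x / ΣA = 107 mm.
Transfer each piece to the vertical centroidal axis using Ī + A·d² with d = x − 107:
  web: d = 0 mm → contributes +2 520 mm⁴
  top flange (beyond web): d = 55 mm → contributes +8 166 773 mm⁴
  bottom flange (beyond web): d = -55 mm → contributes +8 166 773 mm⁴
Total I = 16 336 067 mm⁴.

Iy ≈ 1.6336 × 10⁷ mm⁴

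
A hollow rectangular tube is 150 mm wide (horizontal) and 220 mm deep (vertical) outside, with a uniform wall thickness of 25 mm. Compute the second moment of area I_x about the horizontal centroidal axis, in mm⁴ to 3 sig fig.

Decompose the section into non-overlapping parts with the origin at the bottom-left of its bounding rectangle.
Outer rectangle: 150 × 220, A = 33 000 mm², y = 110 mm, Ī = 133 100 000 mm⁴.
Inner void (subtracted): 100 × 170, A = 17 000 mm², y = 110 mm, Ī = 40 941 667 mm⁴.
By symmetry the centroid is at mid-height, ȳ = 110 mm.
All pieces are centred on the horizontal centroidal axis, so I = ΣĪ (holes subtracted) = 92 158 333 mm⁴.

I_x ≈ 9.22 × 10⁷ mm⁴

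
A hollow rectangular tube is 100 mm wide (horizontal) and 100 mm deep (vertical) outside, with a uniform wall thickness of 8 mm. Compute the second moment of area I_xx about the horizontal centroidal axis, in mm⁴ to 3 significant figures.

Treat the section as a set of non-overlapping primitives; coordinates are from the bounding-box lower-left.
Outer rectangle: 100 × 100, A = 10 000 mm², y = 50 mm, Ī = 8 333 333 mm⁴.
Inner void (subtracted): 84 × 84, A = 7 056 mm², y = 50 mm, Ī = 4 148 928 mm⁴.
By symmetry the centroid is at mid-height, ȳ = 50 mm.
All pieces are centred on the horizontal centroidal axis, so I = ΣĪ (holes subtracted) = 4 184 405 mm⁴.

I_xx ≈ 4.18 × 10⁶ mm⁴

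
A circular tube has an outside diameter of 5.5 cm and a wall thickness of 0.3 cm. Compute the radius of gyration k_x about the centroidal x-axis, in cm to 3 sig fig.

Break the section into simple shapes (no overlaps), measuring from the bottom-left corner of the bounding box.
Outer circle: ⌀5.5, A = 23.758 cm², y = 2.75 cm, Ī = 44.918 cm⁴.
Bore (subtracted): ⌀4.9, A = 18.857 cm², y = 2.75 cm, Ī = 28.298 cm⁴.
By symmetry the centroid is at mid-height, ȳ = 2.75 cm.
All pieces are centred on the centroidal x-axis, so I = ΣĪ (holes subtracted) = 16.62 cm⁴.
Radius of gyration: k = √(I/A) = √(16.62 / 4.9009) = 1.8415 cm.

k_x ≈ 1.84 cm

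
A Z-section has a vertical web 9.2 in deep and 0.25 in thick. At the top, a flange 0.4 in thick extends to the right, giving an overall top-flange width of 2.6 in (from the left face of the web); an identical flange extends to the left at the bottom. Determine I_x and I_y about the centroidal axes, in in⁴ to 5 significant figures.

Break the section into simple shapes (no overlaps), measuring from the bottom-left corner of the bounding box.
Web: 0.25 × 9.2, A = 2.3 in², y = 4.6 in, Ī = 16.22267 in⁴.
Top flange (beyond web): 2.35 × 0.4, A = 0.94 in², y = 9 in, Ī = 0.01253333 in⁴.
Bottom flange (beyond web): 2.35 × 0.4, A = 0.94 in², y = 0.2 in, Ī = 0.01253333 in⁴.
Centroid: ȳ = ΣA·y / ΣA = 4.6 in.
Transfer each piece to the centroidal x-axis using Ī + A·d² with d = y − 4.6:
  web: d = 0 in → contributes +16.22267 in⁴
  top flange (beyond web): d = 4.4 in → contributes +18.21093 in⁴
  bottom flange (beyond web): d = -4.4 in → contributes +18.21093 in⁴
Total I = 52.64453 in⁴.
For the y-axis: x̄ = 2.475 in.
Repeating about the centroidal y-axis gives I_y = 4.054371 in⁴.

I_x ≈ 52.645 in⁴, I_y ≈ 4.0544 in⁴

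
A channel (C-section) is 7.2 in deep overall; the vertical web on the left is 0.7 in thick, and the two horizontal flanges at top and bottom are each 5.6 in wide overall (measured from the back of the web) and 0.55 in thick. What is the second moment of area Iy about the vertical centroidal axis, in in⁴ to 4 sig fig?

Break the section into simple shapes (no overlaps), measuring from the bottom-left corner of the bounding box.
Web: 0.7 × 7.2, A = 5.04 in², x = 0.35 in, Ī = 0.2058 in⁴.
Top flange (beyond web): 4.9 × 0.55, A = 2.695 in², x = 3.15 in, Ī = 5.39225 in⁴.
Bottom flange (beyond web): 4.9 × 0.55, A = 2.695 in², x = 3.15 in, Ī = 5.39225 in⁴.
Centroid: x̄ = ΣA·x / ΣA = 1.79698 in.
Transfer each piece to the vertical centroidal axis using Ī + A·d² with d = x − 1.79698:
  web: d = -1.44698 in → contributes +10.7583 in⁴
  top flange (beyond web): d = 1.35302 in → contributes +10.3259 in⁴
  bottom flange (beyond web): d = 1.35302 in → contributes +10.3259 in⁴
Total I = 31.4101 in⁴.

Iy ≈ 31.41 in⁴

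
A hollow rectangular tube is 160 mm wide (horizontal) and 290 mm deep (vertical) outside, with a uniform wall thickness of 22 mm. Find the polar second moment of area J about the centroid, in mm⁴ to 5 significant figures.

Decompose the section into non-overlapping parts with the origin at the bottom-left of its bounding rectangle.
Outer rectangle: 160 × 290, A = 46 400 mm², y = 145 mm, Ī = 325 186 667 mm⁴.
Inner void (subtracted): 116 × 246, A = 28 536 mm², y = 145 mm, Ī = 143 907 048 mm⁴.
By symmetry the centroid is at mid-height, ȳ = 145 mm.
All pieces are centred on the centroidal x-axis, so I = ΣĪ (holes subtracted) = 181 279 619 mm⁴.
Repeating about the centroidal y-axis gives I_y = 66 988 299 mm⁴.
Polar second moment: J = I_x + I_y = 248 267 917 mm⁴.

J ≈ 2.4827 × 10⁸ mm⁴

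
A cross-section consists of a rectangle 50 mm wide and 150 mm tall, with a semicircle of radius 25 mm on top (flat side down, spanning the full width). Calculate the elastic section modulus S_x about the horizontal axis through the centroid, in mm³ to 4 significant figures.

Treat the section as a set of non-overlapping primitives; coordinates are from the bounding-box lower-left.
Rectangular body: 50 × 150, A = 7 500 mm², y = 75 mm, Ī = 14 062 500 mm⁴.
Semicircular cap: semicircle r = 25, A = 981.748 mm², y = 160.61 mm, Ī = 42873.8 mm⁴.
Centroid: ȳ = ΣA·y / ΣA = 84.9092 mm.
Transfer each piece to the horizontal axis through the centroid using Ī + A·d² with d = y − 84.9092:
  rectangular body: d = -9.90925 mm → contributes +14 798 949 mm⁴
  semicircular cap: d = 75.7011 mm → contributes +5 668 930 mm⁴
Total I = 20 467 879 mm⁴.
Extreme fibre distance c = 90.0908 mm; S = I/c = 227 192 mm³.

S_x ≈ 2.272 × 10⁵ mm³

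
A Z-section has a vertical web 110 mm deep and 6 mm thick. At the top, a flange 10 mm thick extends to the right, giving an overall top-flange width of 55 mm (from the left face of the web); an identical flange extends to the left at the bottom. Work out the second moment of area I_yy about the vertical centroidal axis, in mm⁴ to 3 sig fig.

Decompose the section into non-overlapping parts with the origin at the bottom-left of its bounding rectangle.
Web: 6 × 110, A = 660 mm², x = 52 mm, Ī = 1 980 mm⁴.
Top flange (beyond web): 49 × 10, A = 490 mm², x = 79.5 mm, Ī = 98 041 mm⁴.
Bottom flange (beyond web): 49 × 10, A = 490 mm², x = 24.5 mm, Ī = 98 041 mm⁴.
Centroid: x̄ = ΣA·x / ΣA = 52 mm.
Transfer each piece to the vertical centroidal axis using Ī + A·d² with d = x − 52:
  web: d = 0 mm → contributes +1 980 mm⁴
  top flange (beyond web): d = 27.5 mm → contributes +468 603 mm⁴
  bottom flange (beyond web): d = -27.5 mm → contributes +468 603 mm⁴
Total I = 939 187 mm⁴.

I_yy ≈ 9.39 × 10⁵ mm⁴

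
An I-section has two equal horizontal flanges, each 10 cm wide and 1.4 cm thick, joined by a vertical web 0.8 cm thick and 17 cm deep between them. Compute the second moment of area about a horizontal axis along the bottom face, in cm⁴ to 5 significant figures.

Decompose the section into non-overlapping parts with the origin at the bottom-left of its bounding rectangle.
Bottom flange: 10 × 1.4, A = 14 cm², y = 0.7 cm, Ī = 2.286667 cm⁴.
Web: 0.8 × 17, A = 13.6 cm², y = 9.9 cm, Ī = 327.5333 cm⁴.
Top flange: 10 × 1.4, A = 14 cm², y = 19.1 cm, Ī = 2.286667 cm⁴.
Transfer each piece to a horizontal axis along the bottom face using Ī + A·d² with d = y − 0:
  bottom flange: d = 0.7 cm → contributes +9.146667 cm⁴
  web: d = 9.9 cm → contributes +1660.469 cm⁴
  top flange: d = 19.1 cm → contributes +5109.627 cm⁴
Total I = 6779.243 cm⁴.

I_base ≈ 6779.2 cm⁴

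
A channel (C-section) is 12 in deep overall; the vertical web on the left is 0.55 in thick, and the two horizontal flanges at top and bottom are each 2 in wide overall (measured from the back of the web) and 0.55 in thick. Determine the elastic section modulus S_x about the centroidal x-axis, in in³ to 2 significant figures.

Break the section into simple shapes (no overlaps), measuring from the bottom-left corner of the bounding box.
Web: 0.55 × 12, A = 6.6 in², y = 6 in, Ī = 79.2 in⁴.
Top flange (beyond web): 1.45 × 0.55, A = 0.7975 in², y = 11.73 in, Ī = 0.0201 in⁴.
Bottom flange (beyond web): 1.45 × 0.55, A = 0.7975 in², y = 0.275 in, Ī = 0.0201 in⁴.
By symmetry the centroid is at mid-height, ȳ = 6 in.
Transfer each piece to the centroidal x-axis using Ī + A·d² with d = y − 6:
  web: d = 0 in → contributes +79.2 in⁴
  top flange (beyond web): d = 5.725 in → contributes +26.16 in⁴
  bottom flange (beyond web): d = -5.725 in → contributes +26.16 in⁴
Total I = 131.5 in⁴.
Extreme fibre distance c = 6 in; S = I/c = 21.92 in³.

S_x ≈ 22 in³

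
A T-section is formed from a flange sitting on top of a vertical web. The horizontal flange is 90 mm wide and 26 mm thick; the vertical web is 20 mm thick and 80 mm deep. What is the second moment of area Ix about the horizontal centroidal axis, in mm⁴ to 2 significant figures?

Decompose the section into non-overlapping parts with the origin at the bottom-left of its bounding rectangle.
Flange: 90 × 26, A = 2 340 mm², y = 93 mm, Ī = 131 820 mm⁴.
Web: 20 × 80, A = 1 600 mm², y = 40 mm, Ī = 853 333 mm⁴.
Centroid: ȳ = ΣA·y / ΣA = 71.48 mm.
Transfer each piece to the horizontal centroidal axis using Ī + A·d² with d = y − 71.48:
  flange: d = 21.52 mm → contributes +1 215 785 mm⁴
  web: d = -31.48 mm → contributes +2 438 632 mm⁴
Total I = 3 654 416 mm⁴.

Ix ≈ 3.7 × 10⁶ mm⁴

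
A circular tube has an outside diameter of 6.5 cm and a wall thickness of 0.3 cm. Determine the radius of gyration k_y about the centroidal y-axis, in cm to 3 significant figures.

k_y ≈ 2.19 cm

Treat the section as a set of non-overlapping primitives; coordinates are from the bounding-box lower-left.
Outer circle: ⌀6.5, A = 33.183 cm², x = 3.25 cm, Ī = 87.624 cm⁴.
Bore (subtracted): ⌀5.9, A = 27.34 cm², x = 3.25 cm, Ī = 59.481 cm⁴.
By symmetry the centroid is at mid-width, x̄ = 3.25 cm.
All pieces are centred on the centroidal y-axis, so I = ΣĪ (holes subtracted) = 28.143 cm⁴.
Radius of gyration: k = √(I/A) = √(28.143 / 5.8434) = 2.1946 cm.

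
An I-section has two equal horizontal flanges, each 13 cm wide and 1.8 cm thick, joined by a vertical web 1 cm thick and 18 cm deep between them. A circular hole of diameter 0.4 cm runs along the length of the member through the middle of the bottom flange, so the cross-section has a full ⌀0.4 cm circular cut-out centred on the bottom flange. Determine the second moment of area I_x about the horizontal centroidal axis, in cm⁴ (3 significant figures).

Decompose the section into non-overlapping parts with the origin at the bottom-left of its bounding rectangle.
Bottom flange: 13 × 1.8, A = 23.4 cm², y = 0.9 cm, Ī = 6.318 cm⁴.
Web: 1 × 18, A = 18 cm², y = 10.8 cm, Ī = 486 cm⁴.
Top flange: 13 × 1.8, A = 23.4 cm², y = 20.7 cm, Ī = 6.318 cm⁴.
Hole (subtracted): ⌀0.4, A = 0.12566 cm², y = 0.9 cm, Ī = 0.0012566 cm⁴.
Centroid: ȳ = ΣA·y / ΣA = 10.819 cm.
Transfer each piece to the horizontal centroidal axis using Ī + A·d² with d = y − 10.819:
  bottom flange: d = -9.9192 cm → contributes +2308.7 cm⁴
  web: d = -0.019236 cm → contributes +486.01 cm⁴
  top flange: d = 9.8808 cm → contributes +2290.8 cm⁴
  hole: d = -9.9192 cm → contributes −12.365 cm⁴
Total I = 5073.2 cm⁴.

I_x ≈ 5070 cm⁴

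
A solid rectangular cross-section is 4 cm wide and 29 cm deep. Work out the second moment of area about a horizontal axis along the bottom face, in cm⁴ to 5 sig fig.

I_base ≈ 3.2519 × 10⁴ cm⁴

The section: 4 × 29, A = 116 cm², y = 14.5 cm, Ī = 8129.667 cm⁴.
Transfer it to the base of the section using Ī + A·d² with d = y − 0:
  the section: d = 14.5 cm → contributes +32518.67 cm⁴
Total I = 32518.67 cm⁴.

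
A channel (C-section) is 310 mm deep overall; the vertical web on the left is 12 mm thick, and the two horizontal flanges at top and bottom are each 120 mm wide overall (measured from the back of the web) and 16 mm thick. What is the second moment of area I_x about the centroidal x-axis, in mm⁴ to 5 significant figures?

I_x ≈ 1.0455 × 10⁸ mm⁴

Break the section into simple shapes (no overlaps), measuring from the bottom-left corner of the bounding box.
Web: 12 × 310, A = 3 720 mm², y = 155 mm, Ī = 29 791 000 mm⁴.
Top flange (beyond web): 108 × 16, A = 1 728 mm², y = 302 mm, Ī = 36 864 mm⁴.
Bottom flange (beyond web): 108 × 16, A = 1 728 mm², y = 8 mm, Ī = 36 864 mm⁴.
By symmetry the centroid is at mid-height, ȳ = 155 mm.
Transfer each piece to the centroidal x-axis using Ī + A·d² with d = y − 155:
  web: d = 0 mm → contributes +29 791 000 mm⁴
  top flange (beyond web): d = 147 mm → contributes +37 377 216 mm⁴
  bottom flange (beyond web): d = -147 mm → contributes +37 377 216 mm⁴
Total I = 104 545 432 mm⁴.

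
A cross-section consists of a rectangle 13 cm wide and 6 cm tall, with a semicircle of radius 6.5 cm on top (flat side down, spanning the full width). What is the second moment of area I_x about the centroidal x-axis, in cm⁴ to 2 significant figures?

Break the section into simple shapes (no overlaps), measuring from the bottom-left corner of the bounding box.
Rectangular body: 13 × 6, A = 78 cm², y = 3 cm, Ī = 234 cm⁴.
Semicircular cap: semicircle r = 6.5, A = 66.37 cm², y = 8.759 cm, Ī = 195.9 cm⁴.
Centroid: ȳ = ΣA·y / ΣA = 5.647 cm.
Transfer each piece to the centroidal x-axis using Ī + A·d² with d = y − 5.647:
  rectangular body: d = -2.647 cm → contributes +780.6 cm⁴
  semicircular cap: d = 3.111 cm → contributes +838.4 cm⁴
Total I = 1 619 cm⁴.

I_x ≈ 1600 cm⁴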